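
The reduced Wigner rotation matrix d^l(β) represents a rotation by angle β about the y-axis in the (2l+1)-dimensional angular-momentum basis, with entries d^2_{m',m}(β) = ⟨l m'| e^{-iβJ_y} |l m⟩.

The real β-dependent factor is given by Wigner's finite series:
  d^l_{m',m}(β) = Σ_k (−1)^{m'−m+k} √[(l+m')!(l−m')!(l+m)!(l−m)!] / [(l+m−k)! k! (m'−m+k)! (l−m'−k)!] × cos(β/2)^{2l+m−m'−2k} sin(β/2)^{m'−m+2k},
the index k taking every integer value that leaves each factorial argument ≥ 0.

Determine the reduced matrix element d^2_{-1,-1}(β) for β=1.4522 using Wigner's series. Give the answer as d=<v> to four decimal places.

d=-0.4268

d^2_{-1,-1}(β=1.4522) via Wigner's sum:
c=cos(1.4522/2)=0.747770, s=sin(1.4522/2)=0.663958; N=√[1·6·1·6]=6.000000
k∈{0,1} keeps every argument non-negative
  k=0: (−1)^0·6.0000/(6)·0.7478^4·0.6640^0 = +0.312659
  k=1: (−1)^1·6.0000/(2)·0.7478^2·0.6640^2 = -0.739501
d^2_{-1,-1}(1.4522) = +0.312659 -0.739501 = -0.426841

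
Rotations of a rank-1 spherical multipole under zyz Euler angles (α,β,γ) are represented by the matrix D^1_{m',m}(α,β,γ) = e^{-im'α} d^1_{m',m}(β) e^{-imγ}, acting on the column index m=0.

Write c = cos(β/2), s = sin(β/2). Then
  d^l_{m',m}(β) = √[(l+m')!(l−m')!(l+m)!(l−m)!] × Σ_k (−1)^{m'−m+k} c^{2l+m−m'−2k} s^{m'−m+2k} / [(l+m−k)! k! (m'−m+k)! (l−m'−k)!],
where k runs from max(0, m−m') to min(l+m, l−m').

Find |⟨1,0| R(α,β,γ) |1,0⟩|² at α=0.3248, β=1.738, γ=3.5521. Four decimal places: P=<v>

P=0.0277

D^1_{0,0}(0.3248,1.738,3.5521) = e^{-i·0·0.3248}·d^1_{0,0}(1.738)·e^{-i·0·3.5521}. Compute d first:
c=cos(1.738/2)=0.645591, s=sin(1.738/2)=0.763684; N=√[1·1·1·1]=1.000000
Admissible k: 0..1 (factorial args all ≥0)
  k=0: (−1)^0·1.0000/(1)·0.6456^2·0.7637^0 = +0.416787
  k=1: (−1)^1·1.0000/(1)·0.6456^0·0.7637^2 = -0.583213
d^1_{0,0}(1.738) = +0.416787 -0.583213 = -0.166426
|D^1_{0,0}|² = |d^1_{0,0}(β)|² = (-0.166426)² = 0.027698 (the z-rotation phases have unit modulus)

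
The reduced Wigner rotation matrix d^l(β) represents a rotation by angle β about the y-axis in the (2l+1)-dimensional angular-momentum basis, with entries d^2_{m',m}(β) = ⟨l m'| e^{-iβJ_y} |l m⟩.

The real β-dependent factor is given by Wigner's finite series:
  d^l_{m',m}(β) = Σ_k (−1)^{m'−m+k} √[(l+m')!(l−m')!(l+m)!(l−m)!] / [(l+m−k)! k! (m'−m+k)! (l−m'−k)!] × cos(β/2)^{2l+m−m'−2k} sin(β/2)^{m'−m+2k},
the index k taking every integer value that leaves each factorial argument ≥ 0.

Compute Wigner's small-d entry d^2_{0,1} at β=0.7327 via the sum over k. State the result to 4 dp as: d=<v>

d=0.6090

d^2_{0,1}(β=0.7327) via Wigner's sum:
c=cos(0.7327/2)=0.933641, s=sin(0.7327/2)=0.358210; N=√[2·2·6·1]=4.898979
The bounds max(0,m−m')=1 and min(l+m,l−m')=2 give 2 terms
  k=1: (−1)^0·4.8990/(2)·0.9336^3·0.3582^1 = +0.714090
  k=2: (−1)^1·4.8990/(2)·0.9336^1·0.3582^3 = -0.105116
d^2_{0,1}(0.7327) = +0.714090 -0.105116 = +0.608974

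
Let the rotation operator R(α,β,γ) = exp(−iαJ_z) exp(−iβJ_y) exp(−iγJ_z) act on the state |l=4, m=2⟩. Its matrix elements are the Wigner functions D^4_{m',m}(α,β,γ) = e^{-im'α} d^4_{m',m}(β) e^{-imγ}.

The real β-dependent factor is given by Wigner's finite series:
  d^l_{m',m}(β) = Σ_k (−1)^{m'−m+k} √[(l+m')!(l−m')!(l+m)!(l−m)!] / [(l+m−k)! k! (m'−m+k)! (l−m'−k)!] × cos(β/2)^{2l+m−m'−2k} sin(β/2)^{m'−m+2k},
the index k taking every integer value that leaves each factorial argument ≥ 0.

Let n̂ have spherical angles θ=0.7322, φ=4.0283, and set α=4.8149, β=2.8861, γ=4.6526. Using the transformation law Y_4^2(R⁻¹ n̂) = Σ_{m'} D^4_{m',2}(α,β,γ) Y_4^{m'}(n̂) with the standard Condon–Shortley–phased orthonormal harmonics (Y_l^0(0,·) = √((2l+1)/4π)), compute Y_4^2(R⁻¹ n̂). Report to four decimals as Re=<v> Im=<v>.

Need the full column D^4_{m',2} for m'=−4..4 at α=4.8149, β=2.8861, γ=4.6526.
cos(β/2)=0.127399, sin(β/2)=0.991852
d^4_{-4,2}: single k=6 term ⇒ +0.081770;  D = -0.070567-0.041311i
d^4_{-3,2}: k∈[5..6] ⇒ +0.022280 -0.450150 = -0.427870;  D = -0.177242+0.389433i
d^4_{-2,2}: k∈[4..6] ⇒ +0.003824 -0.185436 +0.936641 = +0.755029;  D = +0.715601+0.240801i
d^4_{-1,2}: k∈[3..5] ⇒ +0.000463 -0.042106 +0.510422 = +0.468780;  D = -0.103257+0.457266i
d^4_{0,2}: k∈[2..4] ⇒ +0.000040 -0.006450 +0.146600 = +0.140190;  D = -0.139189-0.016724i
d^4_{1,2}: k∈[1..3] ⇒ +0.000002 -0.000695 +0.028070 = +0.027378;  D = +0.000467-0.027374i
d^4_{2,2}: k∈[0..2] ⇒ +0.000000 -0.000050 +0.003824 = +0.003774;  D = +0.003760-0.000322i
d^4_{3,2}: k∈[0..1] ⇒ -0.000002 +0.000368 = +0.000366;  D = +0.000068+0.000359i
d^4_{4,2}: single k=0 term ⇒ +0.000022;  D = -0.000021+0.000006i
Y_4^{m'}(θ=0.7322,φ=4.0283) and Σ D·Y over m':
  (-0.0706-0.0413i)·(-0.0812+0.0348i)  (-0.1772+0.3894i)·(+0.2465+0.1288i)  (+0.7156+0.2408i)·(-0.0864-0.4205i)  (-0.1033+0.4573i)·(-0.1296+0.1589i)  (-0.1392-0.0167i)·(-0.3053+0.0000i)  (+0.0005-0.0274i)·(+0.1296+0.1589i)  (+0.0038-0.0003i)·(-0.0864+0.4205i)  (+0.0001+0.0004i)·(-0.2465+0.1288i)  (-0.0000+0.0000i)·(-0.0812-0.0348i)
Y_4^2(R⁻¹ n̂) = -0.059855-0.320168i

Re=-0.0599 Im=-0.3202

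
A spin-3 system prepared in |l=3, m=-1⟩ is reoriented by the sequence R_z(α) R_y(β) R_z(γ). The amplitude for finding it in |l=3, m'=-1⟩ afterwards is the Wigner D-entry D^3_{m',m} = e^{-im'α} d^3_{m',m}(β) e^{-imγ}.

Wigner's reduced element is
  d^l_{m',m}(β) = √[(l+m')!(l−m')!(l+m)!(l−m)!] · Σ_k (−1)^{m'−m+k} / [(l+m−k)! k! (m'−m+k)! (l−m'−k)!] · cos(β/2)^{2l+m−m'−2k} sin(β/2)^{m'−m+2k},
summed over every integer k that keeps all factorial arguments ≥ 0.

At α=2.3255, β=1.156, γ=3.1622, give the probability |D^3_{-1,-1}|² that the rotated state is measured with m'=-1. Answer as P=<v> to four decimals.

First d^3_{-1,-1}(β=1.156), then the phase factors e^{-i(-1)α} and e^{-i(-1)γ}:
Half-angle: c=0.837557, s=0.546350. N=√(2·24·2·24)=48.000000
The bounds max(0,m−m')=0 and min(l+m,l−m')=2 give 3 terms
  k=0: (−1)^0·48.0000/(48)·0.8376^6·0.5463^0 = +0.345212
  k=1: (−1)^1·48.0000/(6)·0.8376^4·0.5463^2 = -1.175139
  k=2: (−1)^2·48.0000/(8)·0.8376^2·0.5463^4 = +0.375028
d^3_{-1,-1}(1.156) = +0.345212 -1.175139 +0.375028 = -0.454899
|D^3_{-1,-1}|² = |d^3_{-1,-1}(β)|² = (-0.454899)² = 0.206933 (the z-rotation phases have unit modulus)

P=0.2069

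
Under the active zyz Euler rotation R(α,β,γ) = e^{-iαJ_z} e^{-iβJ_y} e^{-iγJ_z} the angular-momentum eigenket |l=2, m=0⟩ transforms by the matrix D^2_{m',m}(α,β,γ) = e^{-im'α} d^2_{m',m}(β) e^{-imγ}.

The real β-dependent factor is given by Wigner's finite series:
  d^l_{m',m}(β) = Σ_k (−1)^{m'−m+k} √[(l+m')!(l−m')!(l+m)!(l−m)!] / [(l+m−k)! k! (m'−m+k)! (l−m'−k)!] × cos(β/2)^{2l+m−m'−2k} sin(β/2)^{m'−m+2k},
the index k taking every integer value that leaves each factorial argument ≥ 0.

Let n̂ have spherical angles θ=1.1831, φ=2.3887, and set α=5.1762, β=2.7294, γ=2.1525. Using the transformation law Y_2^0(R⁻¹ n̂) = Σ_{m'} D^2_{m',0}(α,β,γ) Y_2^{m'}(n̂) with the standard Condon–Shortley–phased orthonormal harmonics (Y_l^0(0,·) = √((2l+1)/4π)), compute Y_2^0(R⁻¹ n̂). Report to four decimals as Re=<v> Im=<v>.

Need the full column D^2_{m',0} for m'=−2..2 at α=5.1762, β=2.7294, γ=2.1525.
cos(β/2)=0.204640, sin(β/2)=0.978837
d^2_{-2,0}: single k=2 term ⇒ +0.098283;  D = -0.058944-0.078646i
d^2_{-1,0}: k∈[1..2] ⇒ +0.020548 -0.470109 = -0.449561;  D = -0.201116+0.402067i
d^2_{0,0}: k∈[0..2] ⇒ +0.001754 -0.160496 +0.917998 = +0.759256;  D = +0.759256+0.000000i
d^2_{1,0}: k∈[0..1] ⇒ -0.020548 +0.470109 = +0.449561;  D = +0.201116+0.402067i
d^2_{2,0}: single k=0 term ⇒ +0.098283;  D = -0.058944+0.078646i
Y_2^{m'}(θ=1.1831,φ=2.3887) and Σ D·Y over m':
  (-0.0589-0.0786i)·(+0.0215+0.3304i)  (-0.2011+0.4021i)·(-0.1973-0.1849i)  (+0.7593+0.0000i)·(-0.1802+0.0000i)  (+0.2011+0.4021i)·(+0.1973-0.1849i)  (-0.0589+0.0786i)·(+0.0215-0.3304i)
Y_2^0(R⁻¹ n̂) = +0.140674+0.000000i

Re=0.1407 Im=0.0000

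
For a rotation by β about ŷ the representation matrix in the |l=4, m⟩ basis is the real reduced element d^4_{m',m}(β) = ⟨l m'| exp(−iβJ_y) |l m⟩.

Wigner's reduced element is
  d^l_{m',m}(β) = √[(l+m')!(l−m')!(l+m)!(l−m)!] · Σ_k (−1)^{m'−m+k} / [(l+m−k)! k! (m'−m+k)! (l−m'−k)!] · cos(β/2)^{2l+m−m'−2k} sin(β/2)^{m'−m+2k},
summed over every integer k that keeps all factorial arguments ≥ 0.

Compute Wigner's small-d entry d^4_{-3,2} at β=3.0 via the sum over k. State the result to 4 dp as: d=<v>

d^4_{-3,2}(β=3.0) via Wigner's sum:
With c≡cos(β/2)=0.070737 and s≡sin(β/2)=0.997495, N=[1·5040·720·2]^{1/2}=2693.993318
k: max(0,(2)−(-3))=5 … min(4+(2),4−(-3))=6
  k=5: (−1)^0·2693.9933/(240)·0.0707^3·0.9975^5 = +0.003924
  k=6: (−1)^1·2693.9933/(720)·0.0707^1·0.9975^7 = -0.260068
d^4_{-3,2}(3.0) = +0.003924 -0.260068 = -0.256144

d=-0.2561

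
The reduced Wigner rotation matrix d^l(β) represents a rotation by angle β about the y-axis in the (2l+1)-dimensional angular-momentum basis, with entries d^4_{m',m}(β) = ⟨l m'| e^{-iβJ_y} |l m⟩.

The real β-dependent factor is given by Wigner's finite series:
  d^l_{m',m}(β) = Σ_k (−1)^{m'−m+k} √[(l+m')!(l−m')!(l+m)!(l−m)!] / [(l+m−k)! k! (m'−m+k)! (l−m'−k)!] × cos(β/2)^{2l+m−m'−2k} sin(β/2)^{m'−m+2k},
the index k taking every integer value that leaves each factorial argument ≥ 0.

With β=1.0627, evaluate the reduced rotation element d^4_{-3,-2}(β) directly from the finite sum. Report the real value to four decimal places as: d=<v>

d^4_{-3,-2}(β=1.0627) via Wigner's sum:
Half-angle: c=0.862124, s=0.506698. N=√(1·5040·2·720)=2693.993318
k∈{1,2} keeps every argument non-negative
  k=1: (−1)^0·2693.9933/(720)·0.8621^7·0.5067^1 = +0.671120
  k=2: (−1)^1·2693.9933/(240)·0.8621^5·0.5067^3 = -0.695473
d^4_{-3,-2}(1.0627) = +0.671120 -0.695473 = -0.024353

d=-0.0244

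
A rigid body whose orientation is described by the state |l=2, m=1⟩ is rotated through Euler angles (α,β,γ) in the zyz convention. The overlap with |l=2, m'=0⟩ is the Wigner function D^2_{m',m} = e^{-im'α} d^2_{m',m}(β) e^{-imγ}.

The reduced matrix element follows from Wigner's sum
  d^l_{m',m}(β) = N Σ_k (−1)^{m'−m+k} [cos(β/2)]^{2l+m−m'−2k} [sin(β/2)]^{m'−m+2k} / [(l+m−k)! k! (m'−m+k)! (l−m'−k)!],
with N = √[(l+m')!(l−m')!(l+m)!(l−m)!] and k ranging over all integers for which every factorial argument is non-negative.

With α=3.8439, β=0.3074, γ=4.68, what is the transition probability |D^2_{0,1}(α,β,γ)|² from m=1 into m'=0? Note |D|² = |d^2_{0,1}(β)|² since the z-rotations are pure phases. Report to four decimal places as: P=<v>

P=0.1248

First d^2_{0,1}(β=0.3074), then the phase factors e^{-i(0)α} and e^{-i(1)γ}:
Half-angle: c=0.988211, s=0.153096. N=√(2·2·6·1)=4.898979
The bounds max(0,m−m')=1 and min(l+m,l−m')=2 give 2 terms
  k=1: (−1)^0·4.8990/(2)·0.9882^3·0.1531^1 = +0.361899
  k=2: (−1)^1·4.8990/(2)·0.9882^1·0.1531^3 = -0.008686
d^2_{0,1}(0.3074) = +0.361899 -0.008686 = +0.353213
|D^2_{0,1}|² = |d^2_{0,1}(β)|² = (+0.353213)² = 0.124760 (the z-rotation phases have unit modulus)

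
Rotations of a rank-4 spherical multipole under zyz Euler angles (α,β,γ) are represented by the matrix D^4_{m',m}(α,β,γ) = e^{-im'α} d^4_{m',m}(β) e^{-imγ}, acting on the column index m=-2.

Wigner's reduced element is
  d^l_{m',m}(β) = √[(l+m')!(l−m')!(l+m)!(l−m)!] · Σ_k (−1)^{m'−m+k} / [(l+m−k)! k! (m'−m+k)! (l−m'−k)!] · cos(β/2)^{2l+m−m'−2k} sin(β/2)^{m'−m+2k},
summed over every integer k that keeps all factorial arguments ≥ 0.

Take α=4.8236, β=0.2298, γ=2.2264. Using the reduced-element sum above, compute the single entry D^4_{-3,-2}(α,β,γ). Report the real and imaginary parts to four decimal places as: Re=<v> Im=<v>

Re=0.3921 Im=0.0291

First d^4_{-3,-2}(β=0.2298), then the phase factors e^{-i(-3)α} and e^{-i(-2)γ}:
Half-angle: c=0.993406, s=0.114647. N=√(1·5040·2·720)=2693.993318
The bounds max(0,m−m')=1 and min(l+m,l−m')=2 give 2 terms
  k=1: (−1)^0·2693.9933/(720)·0.9934^7·0.1146^1 = +0.409559
  k=2: (−1)^1·2693.9933/(240)·0.9934^5·0.1146^3 = -0.016365
d^4_{-3,-2}(0.2298) = +0.409559 -0.016365 = +0.393194
D = (-0.327478+0.944859i)·(+0.393194)·(-0.256683-0.966496i) = +0.392117+0.029087i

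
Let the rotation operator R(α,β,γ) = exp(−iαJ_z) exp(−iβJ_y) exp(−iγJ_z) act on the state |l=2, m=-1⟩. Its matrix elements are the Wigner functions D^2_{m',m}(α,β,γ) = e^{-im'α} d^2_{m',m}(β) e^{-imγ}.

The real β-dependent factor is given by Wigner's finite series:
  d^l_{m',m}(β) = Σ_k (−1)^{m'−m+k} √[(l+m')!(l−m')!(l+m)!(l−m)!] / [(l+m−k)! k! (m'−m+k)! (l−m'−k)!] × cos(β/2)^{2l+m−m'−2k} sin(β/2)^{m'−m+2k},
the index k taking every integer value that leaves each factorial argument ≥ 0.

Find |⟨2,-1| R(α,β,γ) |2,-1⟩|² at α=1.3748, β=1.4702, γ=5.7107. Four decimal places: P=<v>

P=0.1933

First d^2_{-1,-1}(β=1.4702), then the phase factors e^{-i(-1)α} and e^{-i(-1)γ}:
With c≡cos(β/2)=0.741764 and s≡sin(β/2)=0.670661, N=[1·6·1·6]^{1/2}=6.000000
k∈{0,1} keeps every argument non-negative
  k=0: (−1)^0·6.0000/(6)·0.7418^4·0.6707^0 = +0.302735
  k=1: (−1)^1·6.0000/(2)·0.7418^2·0.6707^2 = -0.742436
d^2_{-1,-1}(1.4702) = +0.302735 -0.742436 = -0.439701
|D^2_{-1,-1}|² = |d^2_{-1,-1}(β)|² = (-0.439701)² = 0.193337 (the z-rotation phases have unit modulus)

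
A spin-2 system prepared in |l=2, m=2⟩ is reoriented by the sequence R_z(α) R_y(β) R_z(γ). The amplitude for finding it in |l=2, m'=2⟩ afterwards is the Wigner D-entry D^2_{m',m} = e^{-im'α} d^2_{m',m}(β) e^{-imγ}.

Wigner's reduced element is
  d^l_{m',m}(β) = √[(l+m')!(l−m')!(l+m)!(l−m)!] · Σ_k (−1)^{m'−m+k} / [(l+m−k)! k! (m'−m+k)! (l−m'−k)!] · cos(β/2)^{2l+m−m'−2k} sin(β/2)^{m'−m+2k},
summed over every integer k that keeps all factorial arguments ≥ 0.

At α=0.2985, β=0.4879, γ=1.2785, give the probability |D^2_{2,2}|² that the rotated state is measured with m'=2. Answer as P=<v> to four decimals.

P=0.7863

Split into d^2_{2,2}(β=0.4879) × two z-phases.
Half-angle: c=0.970391, s=0.241538. N=√(24·1·24·1)=24.000000
The bounds max(0,m−m')=0 and min(l+m,l−m')=0 give 1 term
  k=0: (−1)^0·24.0000/(24)·0.9704^4·0.2415^0 = +0.886723
d^2_{2,2}(0.4879) = +0.886723
|D^2_{2,2}|² = |d^2_{2,2}(β)|² = (+0.886723)² = 0.786277 (the z-rotation phases have unit modulus)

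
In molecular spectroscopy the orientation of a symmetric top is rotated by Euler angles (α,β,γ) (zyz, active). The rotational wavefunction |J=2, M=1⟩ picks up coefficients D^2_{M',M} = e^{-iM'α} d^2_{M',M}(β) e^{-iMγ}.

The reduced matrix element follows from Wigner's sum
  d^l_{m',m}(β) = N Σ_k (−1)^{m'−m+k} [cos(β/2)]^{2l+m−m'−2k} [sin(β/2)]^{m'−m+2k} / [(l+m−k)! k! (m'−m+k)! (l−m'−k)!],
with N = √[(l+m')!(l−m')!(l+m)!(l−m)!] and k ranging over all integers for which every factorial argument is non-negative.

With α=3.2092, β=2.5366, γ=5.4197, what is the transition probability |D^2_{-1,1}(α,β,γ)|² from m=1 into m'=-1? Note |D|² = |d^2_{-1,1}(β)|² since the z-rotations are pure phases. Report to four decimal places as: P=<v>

P=0.3455

D^2_{-1,1}(3.2092,2.5366,5.4197) = e^{-i·-1·3.2092}·d^2_{-1,1}(2.5366)·e^{-i·1·5.4197}. Compute d first:
Half-angle: c=0.297904, s=0.954596. N=√(1·6·6·1)=6.000000
k: max(0,(1)−(-1))=2 … min(2+(1),2−(-1))=3
  k=2: (−1)^0·6.0000/(2)·0.2979^2·0.9546^2 = +0.242613
  k=3: (−1)^1·6.0000/(6)·0.2979^0·0.9546^4 = -0.830382
d^2_{-1,1}(2.5366) = +0.242613 -0.830382 = -0.587770
|D^2_{-1,1}|² = |d^2_{-1,1}(β)|² = (-0.587770)² = 0.345473 (the z-rotation phases have unit modulus)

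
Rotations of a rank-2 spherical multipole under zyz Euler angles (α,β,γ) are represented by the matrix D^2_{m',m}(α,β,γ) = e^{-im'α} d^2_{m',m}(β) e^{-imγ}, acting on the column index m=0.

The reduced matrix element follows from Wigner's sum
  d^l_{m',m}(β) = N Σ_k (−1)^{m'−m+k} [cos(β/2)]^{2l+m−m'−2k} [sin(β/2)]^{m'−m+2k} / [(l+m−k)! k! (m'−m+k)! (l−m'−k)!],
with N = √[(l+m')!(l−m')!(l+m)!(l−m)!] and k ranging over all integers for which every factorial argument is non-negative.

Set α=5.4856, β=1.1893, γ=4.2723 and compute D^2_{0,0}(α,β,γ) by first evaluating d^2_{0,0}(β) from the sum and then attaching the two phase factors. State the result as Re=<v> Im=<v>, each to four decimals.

D^2_{0,0}(5.4856,1.1893,4.2723) = e^{-i·0·5.4856}·d^2_{0,0}(1.1893)·e^{-i·0·4.2723}. Compute d first:
c=cos(1.1893/2)=0.828345, s=sin(1.1893/2)=0.560219; N=√[2·2·2·2]=4.000000
k: max(0,(0)−(0))=0 … min(2+(0),2−(0))=2
  k=0: (−1)^0·4.0000/(4)·0.8283^4·0.5602^0 = +0.470808
  k=1: (−1)^1·4.0000/(1)·0.8283^2·0.5602^2 = -0.861386
  k=2: (−1)^2·4.0000/(4)·0.8283^0·0.5602^4 = +0.098499
d^2_{0,0}(1.1893) = +0.470808 -0.861386 +0.098499 = -0.292078
D = (+1.000000+0.000000i)·(-0.292078)·(+1.000000+0.000000i) = -0.292078+0.000000i

Re=-0.2921 Im=0.0000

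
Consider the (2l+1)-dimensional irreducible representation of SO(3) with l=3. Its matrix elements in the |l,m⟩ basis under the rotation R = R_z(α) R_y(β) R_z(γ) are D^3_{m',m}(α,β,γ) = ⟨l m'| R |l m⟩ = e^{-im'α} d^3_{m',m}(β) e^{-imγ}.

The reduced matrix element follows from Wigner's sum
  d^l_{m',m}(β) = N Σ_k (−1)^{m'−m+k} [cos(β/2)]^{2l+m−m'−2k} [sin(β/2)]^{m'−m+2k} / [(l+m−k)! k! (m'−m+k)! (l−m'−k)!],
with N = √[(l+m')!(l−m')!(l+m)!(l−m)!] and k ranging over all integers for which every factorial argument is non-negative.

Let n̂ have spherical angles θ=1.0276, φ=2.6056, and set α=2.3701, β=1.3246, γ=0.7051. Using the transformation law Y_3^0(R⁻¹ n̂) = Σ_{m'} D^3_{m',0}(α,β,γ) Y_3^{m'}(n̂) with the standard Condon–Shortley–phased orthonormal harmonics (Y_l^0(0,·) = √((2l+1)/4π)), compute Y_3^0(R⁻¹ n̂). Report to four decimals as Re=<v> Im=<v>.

Need the full column D^3_{m',0} for m'=−3..3 at α=2.3701, β=1.3246, γ=0.7051.
cos(β/2)=0.788580, sin(β/2)=0.614932
d^3_{-3,0}: single k=3 term ⇒ +0.509957;  D = +0.345242+0.375319i
d^3_{-2,0}: k∈[2..3] ⇒ +0.800937 -0.487036 = +0.313900;  D = +0.008729-0.313779i
d^3_{-1,0}: k∈[1..3] ⇒ +0.649601 -1.185034 +0.240200 = -0.295233;  D = +0.211644-0.205839i
d^3_{0,0}: k∈[0..3] ⇒ +0.240478 -1.316073 +0.800282 -0.054071 = -0.329384;  D = -0.329384+0.000000i
d^3_{1,0}: k∈[0..2] ⇒ -0.649601 +1.185034 -0.240200 = +0.295233;  D = -0.211644-0.205839i
d^3_{2,0}: k∈[0..1] ⇒ +0.800937 -0.487036 = +0.313900;  D = +0.008729+0.313779i
d^3_{3,0}: single k=0 term ⇒ -0.509957;  D = -0.345242+0.375319i
Y_3^{m'}(θ=1.0276,φ=2.6056) and Σ D·Y over m':
  (+0.3452+0.3753i)·(+0.0097-0.2616i)  (+0.0087-0.3138i)·(+0.1852+0.3399i)  (+0.2116-0.2058i)·(-0.0799-0.0474i)  (-0.3294+0.0000i)·(-0.3210+0.0000i)  (-0.2116-0.2058i)·(+0.0799-0.0474i)  (+0.0087+0.3138i)·(+0.1852-0.3399i)  (-0.3452+0.3753i)·(-0.0097-0.2616i)
Y_3^0(R⁻¹ n̂) = +0.472020-0.000000i

Re=0.4720 Im=0.0000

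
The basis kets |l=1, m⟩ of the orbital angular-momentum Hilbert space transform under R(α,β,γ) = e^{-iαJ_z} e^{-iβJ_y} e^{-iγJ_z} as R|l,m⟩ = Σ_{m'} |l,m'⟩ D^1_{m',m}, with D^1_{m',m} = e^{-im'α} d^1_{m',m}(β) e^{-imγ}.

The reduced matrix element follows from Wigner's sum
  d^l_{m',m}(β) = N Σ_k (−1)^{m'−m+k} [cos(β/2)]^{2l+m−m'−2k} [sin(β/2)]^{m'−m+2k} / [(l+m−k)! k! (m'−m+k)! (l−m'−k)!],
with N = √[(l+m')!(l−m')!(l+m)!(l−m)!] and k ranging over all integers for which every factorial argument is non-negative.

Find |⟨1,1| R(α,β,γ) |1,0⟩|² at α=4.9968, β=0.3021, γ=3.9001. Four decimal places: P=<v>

P=0.0443

First d^1_{1,0}(β=0.3021), then the phase factors e^{-i(1)α} and e^{-i(0)γ}:
c=cos(0.3021/2)=0.988614, s=sin(0.3021/2)=0.150476; N=√[2·1·1·1]=1.414214
Admissible k: 0..0 (factorial args all ≥0)
  k=0: (−1)^1·1.4142/(1)·0.9886^1·0.1505^1 = -0.210382
d^1_{1,0}(0.3021) = -0.210382
|D^1_{1,0}|² = |d^1_{1,0}(β)|² = (-0.210382)² = 0.044261 (the z-rotation phases have unit modulus)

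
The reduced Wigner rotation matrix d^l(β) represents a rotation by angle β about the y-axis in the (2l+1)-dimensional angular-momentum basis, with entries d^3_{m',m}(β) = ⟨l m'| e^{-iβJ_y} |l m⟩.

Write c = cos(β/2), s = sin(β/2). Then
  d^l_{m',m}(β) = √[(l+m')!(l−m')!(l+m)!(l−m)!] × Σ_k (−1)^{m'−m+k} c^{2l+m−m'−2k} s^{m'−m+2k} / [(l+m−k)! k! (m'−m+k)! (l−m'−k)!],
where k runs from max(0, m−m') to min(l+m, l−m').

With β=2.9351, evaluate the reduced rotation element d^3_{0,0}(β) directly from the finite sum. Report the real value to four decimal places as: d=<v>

d=-0.8759

d^3_{0,0}(β=2.9351) via Wigner's sum:
With c≡cos(β/2)=0.103063 and s≡sin(β/2)=0.994675, N=[6·6·6·6]^{1/2}=36.000000
The bounds max(0,m−m')=0 and min(l+m,l−m')=3 give 4 terms
  k=0: (−1)^0·36.0000/(36)·0.1031^6·0.9947^0 = +0.000001
  k=1: (−1)^1·36.0000/(4)·0.1031^4·0.9947^2 = -0.001005
  k=2: (−1)^2·36.0000/(4)·0.1031^2·0.9947^4 = +0.093578
  k=3: (−1)^3·36.0000/(36)·0.1031^0·0.9947^6 = -0.968471
d^3_{0,0}(2.9351) = +0.000001 -0.001005 +0.093578 -0.968471 = -0.875897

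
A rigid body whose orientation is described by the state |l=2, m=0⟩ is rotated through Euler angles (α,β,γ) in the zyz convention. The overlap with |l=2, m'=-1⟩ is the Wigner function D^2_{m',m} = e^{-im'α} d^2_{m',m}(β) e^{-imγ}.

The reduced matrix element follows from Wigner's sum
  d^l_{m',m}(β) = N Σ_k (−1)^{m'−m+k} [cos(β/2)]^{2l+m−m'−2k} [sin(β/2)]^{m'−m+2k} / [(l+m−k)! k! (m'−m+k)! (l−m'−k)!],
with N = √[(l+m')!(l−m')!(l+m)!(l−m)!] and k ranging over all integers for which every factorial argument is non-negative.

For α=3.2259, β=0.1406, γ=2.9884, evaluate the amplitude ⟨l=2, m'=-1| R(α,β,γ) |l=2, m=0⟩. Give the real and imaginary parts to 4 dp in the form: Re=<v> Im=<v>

First d^2_{-1,0}(β=0.1406), then the phase factors e^{-i(-1)α} and e^{-i(0)γ}:
With c≡cos(β/2)=0.997530 and s≡sin(β/2)=0.070242, N=[1·6·2·2]^{1/2}=4.898979
The bounds max(0,m−m')=1 and min(l+m,l−m')=2 give 2 terms
  k=1: (−1)^0·4.8990/(2)·0.9975^3·0.0702^1 = +0.170786
  k=2: (−1)^1·4.8990/(2)·0.9975^1·0.0702^3 = -0.000847
d^2_{-1,0}(0.1406) = +0.170786 -0.000847 = +0.169939
Attach z-rotation phases: D = e^{-i(-1)(3.2259)}·(+0.169939)·e^{-i(0)(2.9884)} = -0.169335-0.014310i

Re=-0.1693 Im=-0.0143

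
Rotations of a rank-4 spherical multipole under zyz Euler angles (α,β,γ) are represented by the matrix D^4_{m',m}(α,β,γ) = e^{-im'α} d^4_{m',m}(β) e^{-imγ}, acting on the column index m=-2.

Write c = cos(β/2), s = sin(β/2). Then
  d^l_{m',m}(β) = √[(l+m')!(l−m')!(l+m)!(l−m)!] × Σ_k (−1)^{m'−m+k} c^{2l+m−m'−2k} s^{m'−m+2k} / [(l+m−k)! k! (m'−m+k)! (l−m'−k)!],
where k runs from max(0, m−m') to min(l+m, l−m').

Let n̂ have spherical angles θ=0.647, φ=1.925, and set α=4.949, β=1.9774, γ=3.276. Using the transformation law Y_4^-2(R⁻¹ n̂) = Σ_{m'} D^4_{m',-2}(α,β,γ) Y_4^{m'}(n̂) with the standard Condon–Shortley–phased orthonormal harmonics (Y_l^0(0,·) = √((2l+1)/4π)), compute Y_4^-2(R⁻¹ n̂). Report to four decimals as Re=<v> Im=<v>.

Need the full column D^4_{m',-2} for m'=−4..4 at α=4.949, β=1.9774, γ=3.276.
cos(β/2)=0.549776, sin(β/2)=0.835312
d^4_{-4,-2}: single k=2 term ⇒ +0.101951;  D = +0.035489+0.095575i
d^4_{-3,-2}: k∈[1..2] ⇒ +0.047448 -0.328595 = -0.281148;  D = +0.233280-0.156921i
d^4_{-2,-2}: k∈[0..2] ⇒ +0.008346 -0.231204 +0.667160 = +0.444303;  D = -0.327493-0.300255i
d^4_{-1,-2}: k∈[0..2] ⇒ -0.053801 +0.620987 -0.955689 = -0.388503;  D = -0.188105+0.339928i
d^4_{0,-2}: k∈[0..2] ⇒ +0.182782 -1.125197 +0.974059 = +0.031645;  D = +0.030508+0.008404i
d^4_{1,-2}: k∈[0..2] ⇒ -0.413991 +1.433533 -0.661855 = +0.357686;  D = -0.011517+0.357501i
d^4_{2,-2}: k∈[0..2] ⇒ +0.667160 -1.232098 +0.237023 = -0.327916;  D = +0.321089-0.066563i
d^4_{3,-2}: k∈[0..1] ⇒ -0.758554 +0.583702 = -0.174853;  D = +0.074638+0.158122i
d^4_{4,-2}: single k=0 term ⇒ +0.543304;  D = +0.423267-0.340624i
Y_4^{m'}(θ=0.647,φ=1.925) and Σ D·Y over m':
  (+0.0355+0.0956i)·(+0.0090-0.0577i)  (+0.2333-0.1569i)·(+0.1911+0.1064i)  (-0.3275-0.3003i)·(-0.3191+0.2734i)  (-0.1881+0.3399i)·(-0.1149-0.3108i)  (+0.0305+0.0084i)·(-0.2024+0.0000i)  (-0.0115+0.3575i)·(+0.1149-0.3108i)  (+0.3211-0.0666i)·(-0.3191-0.2734i)  (+0.0746+0.1581i)·(-0.1911+0.1064i)  (+0.4233-0.3406i)·(+0.0090+0.0577i)
Y_4^-2(R⁻¹ n̂) = +0.356315-0.005128i

Re=0.3563 Im=-0.0051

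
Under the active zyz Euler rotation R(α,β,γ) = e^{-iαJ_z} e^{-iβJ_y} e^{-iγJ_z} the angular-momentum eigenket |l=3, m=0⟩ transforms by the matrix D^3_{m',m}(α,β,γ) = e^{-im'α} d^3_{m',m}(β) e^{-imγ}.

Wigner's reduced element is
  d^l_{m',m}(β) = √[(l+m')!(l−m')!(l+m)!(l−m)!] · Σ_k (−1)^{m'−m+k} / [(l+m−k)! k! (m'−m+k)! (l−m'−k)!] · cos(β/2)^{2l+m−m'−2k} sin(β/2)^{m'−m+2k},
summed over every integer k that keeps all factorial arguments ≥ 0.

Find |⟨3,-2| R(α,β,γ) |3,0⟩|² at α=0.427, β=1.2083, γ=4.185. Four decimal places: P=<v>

P=0.1802

D^3_{-2,0}(0.427,1.2083,4.185) = e^{-i·-2·0.427}·d^3_{-2,0}(1.2083)·e^{-i·0·4.185}. Compute d first:
Half-angle: c=0.822985, s=0.568063. N=√(1·120·6·6)=65.726707
Admissible k: 2..3 (factorial args all ≥0)
  k=2: (−1)^0·65.7267/(12)·0.8230^4·0.5681^2 = +0.810814
  k=3: (−1)^1·65.7267/(12)·0.8230^2·0.5681^4 = -0.386305
d^3_{-2,0}(1.2083) = +0.810814 -0.386305 = +0.424510
|D^3_{-2,0}|² = |d^3_{-2,0}(β)|² = (+0.424510)² = 0.180208 (the z-rotation phases have unit modulus)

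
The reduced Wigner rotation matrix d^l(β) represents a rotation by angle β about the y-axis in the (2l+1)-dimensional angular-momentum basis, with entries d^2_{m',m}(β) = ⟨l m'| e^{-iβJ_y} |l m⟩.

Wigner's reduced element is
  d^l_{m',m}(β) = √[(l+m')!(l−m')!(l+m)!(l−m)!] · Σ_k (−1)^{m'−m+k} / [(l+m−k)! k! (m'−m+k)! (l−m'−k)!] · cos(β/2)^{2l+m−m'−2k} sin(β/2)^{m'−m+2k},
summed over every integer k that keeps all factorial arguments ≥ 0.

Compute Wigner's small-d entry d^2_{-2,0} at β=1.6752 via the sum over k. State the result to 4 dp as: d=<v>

d=0.6057

d^2_{-2,0}(β=1.6752) via Wigner's sum:
Half-angle: c=0.669248, s=0.743039. N=√(1·24·2·2)=9.797959
The bounds max(0,m−m')=2 and min(l+m,l−m')=2 give 1 term
  k=2: (−1)^0·9.7980/(4)·0.6692^2·0.7430^2 = +0.605722
d^2_{-2,0}(1.6752) = +0.605722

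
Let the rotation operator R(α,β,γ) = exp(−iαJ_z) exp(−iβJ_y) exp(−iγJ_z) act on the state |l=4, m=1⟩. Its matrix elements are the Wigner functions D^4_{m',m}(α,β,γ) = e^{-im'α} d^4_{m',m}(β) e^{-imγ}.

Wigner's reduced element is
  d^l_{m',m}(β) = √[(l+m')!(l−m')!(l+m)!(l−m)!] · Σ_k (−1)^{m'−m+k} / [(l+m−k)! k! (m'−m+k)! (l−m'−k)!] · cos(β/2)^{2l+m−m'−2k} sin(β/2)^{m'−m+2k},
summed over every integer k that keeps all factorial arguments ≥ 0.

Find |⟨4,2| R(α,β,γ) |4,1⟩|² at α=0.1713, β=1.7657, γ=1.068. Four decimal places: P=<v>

P=0.0152

D^4_{2,1}(0.1713,1.7657,1.068) = e^{-i·2·0.1713}·d^4_{2,1}(1.7657)·e^{-i·1·1.068}. Compute d first:
With c≡cos(β/2)=0.634952 and s≡sin(β/2)=0.772552, N=[720·2·120·6]^{1/2}=1018.233765
Admissible k: 0..2 (factorial args all ≥0)
  k=0: (−1)^1·1018.2338/(240)·0.6350^7·0.7726^1 = -0.136380
  k=1: (−1)^2·1018.2338/(48)·0.6350^5·0.7726^3 = +1.009469
  k=2: (−1)^3·1018.2338/(72)·0.6350^3·0.7726^5 = -0.996266
d^4_{2,1}(1.7657) = -0.136380 +1.009469 -0.996266 = -0.123176
|D^4_{2,1}|² = |d^4_{2,1}(β)|² = (-0.123176)² = 0.015172 (the z-rotation phases have unit modulus)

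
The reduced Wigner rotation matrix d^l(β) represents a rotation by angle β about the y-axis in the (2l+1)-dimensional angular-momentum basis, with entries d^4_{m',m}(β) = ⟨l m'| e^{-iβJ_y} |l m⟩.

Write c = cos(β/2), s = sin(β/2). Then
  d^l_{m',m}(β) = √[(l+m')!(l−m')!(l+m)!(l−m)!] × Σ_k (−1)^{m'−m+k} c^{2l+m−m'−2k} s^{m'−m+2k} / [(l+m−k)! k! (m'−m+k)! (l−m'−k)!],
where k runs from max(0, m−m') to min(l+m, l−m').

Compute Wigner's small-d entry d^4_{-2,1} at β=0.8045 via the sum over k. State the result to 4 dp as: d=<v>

d^4_{-2,1}(β=0.8045) via Wigner's sum:
c=cos(0.8045/2)=0.920182, s=sin(0.8045/2)=0.391490; N=√[2·720·120·6]=1018.233765
k: max(0,(1)−(-2))=3 … min(4+(1),4−(-2))=5
  k=3: (−1)^0·1018.2338/(72)·0.9202^5·0.3915^3 = +0.559817
  k=4: (−1)^1·1018.2338/(48)·0.9202^3·0.3915^5 = -0.151995
  k=5: (−1)^2·1018.2338/(240)·0.9202^1·0.3915^7 = +0.005502
d^4_{-2,1}(0.8045) = +0.559817 -0.151995 +0.005502 = +0.413324

d=0.4133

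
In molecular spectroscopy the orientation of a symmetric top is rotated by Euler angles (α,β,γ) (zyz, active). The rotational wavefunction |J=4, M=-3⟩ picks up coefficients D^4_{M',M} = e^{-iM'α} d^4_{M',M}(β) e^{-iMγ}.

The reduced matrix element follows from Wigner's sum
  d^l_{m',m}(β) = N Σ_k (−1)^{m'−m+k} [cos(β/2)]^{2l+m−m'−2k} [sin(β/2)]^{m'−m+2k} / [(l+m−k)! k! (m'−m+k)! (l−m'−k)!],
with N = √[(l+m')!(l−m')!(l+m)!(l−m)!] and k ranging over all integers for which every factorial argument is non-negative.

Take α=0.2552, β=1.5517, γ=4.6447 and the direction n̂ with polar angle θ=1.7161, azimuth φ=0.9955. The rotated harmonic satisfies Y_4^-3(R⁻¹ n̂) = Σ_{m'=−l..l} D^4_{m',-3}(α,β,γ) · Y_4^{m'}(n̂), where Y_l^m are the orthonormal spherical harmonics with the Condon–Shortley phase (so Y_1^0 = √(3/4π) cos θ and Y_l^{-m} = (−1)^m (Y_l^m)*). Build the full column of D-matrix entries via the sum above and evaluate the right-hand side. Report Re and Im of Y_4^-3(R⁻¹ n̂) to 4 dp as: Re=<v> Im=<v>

Need the full column D^4_{m',-3} for m'=−4..4 at α=0.2552, β=1.5517, γ=4.6447.
cos(β/2)=0.713826, sin(β/2)=0.700323
d^4_{-4,-3}: single k=1 term ⇒ +0.187064;  D = -0.136481+0.127929i
d^4_{-3,-3}: k∈[0..1] ⇒ +0.067412 -0.454202 = -0.386790;  D = +0.206287-0.327188i
d^4_{-2,-3}: k∈[0..1] ⇒ -0.247462 +0.714566 = +0.467104;  D = -0.141307+0.445217i
d^4_{-1,-3}: k∈[0..1] ⇒ +0.515017 -0.826194 = -0.311178;  D = +0.016215-0.310755i
d^4_{0,-3}: k∈[0..1] ⇒ -0.753219 +0.724992 = -0.028227;  D = -0.005693-0.027647i
d^4_{1,-3}: k∈[0..1] ⇒ +0.826194 -0.477140 = +0.349055;  D = +0.154420+0.313039i
d^4_{2,-3}: k∈[0..1] ⇒ -0.687788 +0.220671 = -0.467117;  D = -0.305709-0.353186i
d^4_{3,-3}: k∈[0..1] ⇒ +0.420798 -0.057861 = +0.362937;  D = +0.299107+0.205567i
d^4_{4,-3}: single k=0 term ⇒ -0.166812;  D = -0.156873-0.056718i
Y_4^{m'}(θ=1.7161,φ=0.9955) and Σ D·Y over m':
  (-0.1365+0.1279i)·(-0.2830+0.3160i)  (+0.2063-0.3272i)·(+0.1735+0.0271i)  (-0.1413+0.4452i)·(+0.1140+0.2551i)  (+0.0162-0.3108i)·(+0.1052-0.1623i)  (-0.0057-0.0276i)·(+0.2525+0.0000i)  (+0.1544+0.3130i)·(-0.1052-0.1623i)  (-0.3057-0.3532i)·(+0.1140-0.2551i)  (+0.2991+0.2056i)·(-0.1735+0.0271i)  (-0.1569-0.0567i)·(-0.2830-0.3160i)
Y_4^-3(R⁻¹ n̂) = -0.258398-0.140277i

Re=-0.2584 Im=-0.1403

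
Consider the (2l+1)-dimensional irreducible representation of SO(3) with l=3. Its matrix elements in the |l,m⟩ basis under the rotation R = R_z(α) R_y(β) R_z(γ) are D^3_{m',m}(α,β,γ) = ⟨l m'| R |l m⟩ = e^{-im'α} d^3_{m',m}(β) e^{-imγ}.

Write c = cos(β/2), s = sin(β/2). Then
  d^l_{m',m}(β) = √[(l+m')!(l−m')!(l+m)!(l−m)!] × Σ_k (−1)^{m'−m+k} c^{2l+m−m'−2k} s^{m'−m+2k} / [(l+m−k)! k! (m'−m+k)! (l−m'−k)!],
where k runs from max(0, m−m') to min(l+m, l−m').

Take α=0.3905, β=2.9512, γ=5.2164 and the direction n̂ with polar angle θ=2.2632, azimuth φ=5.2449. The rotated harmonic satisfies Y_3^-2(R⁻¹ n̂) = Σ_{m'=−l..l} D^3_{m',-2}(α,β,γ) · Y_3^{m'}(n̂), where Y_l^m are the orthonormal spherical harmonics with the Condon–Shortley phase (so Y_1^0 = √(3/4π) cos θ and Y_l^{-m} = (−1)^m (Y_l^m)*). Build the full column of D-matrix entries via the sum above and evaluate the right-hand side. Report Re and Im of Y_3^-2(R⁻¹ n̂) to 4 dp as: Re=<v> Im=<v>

Re=0.2167 Im=0.3174

Need the full column D^3_{m',-2} for m'=−3..3 at α=0.3905, β=2.9512, γ=5.2164.
cos(β/2)=0.095053, sin(β/2)=0.995472
d^3_{-3,-2}: single k=1 term ⇒ +0.000019;  D = +0.000011-0.000016i
d^3_{-2,-2}: k∈[0..1] ⇒ +0.000001 -0.000404 = -0.000404;  D = -0.000087+0.000394i
d^3_{-1,-2}: k∈[0..1] ⇒ -0.000024 +0.005358 = +0.005334;  D = -0.000914-0.005255i
d^3_{0,-2}: k∈[0..1] ⇒ +0.000443 -0.048597 = -0.048153;  D = +0.025692+0.040727i
d^3_{1,-2}: k∈[0..1] ⇒ -0.005358 +0.293839 = +0.288481;  D = -0.235203-0.167035i
d^3_{2,-2}: k∈[0..1] ⇒ +0.044362 -0.973139 = -0.928777;  D = +0.904945+0.209046i
d^3_{3,-2}: single k=0 term ⇒ -0.227607;  D = +0.224572-0.037043i
Y_3^{m'}(θ=2.2632,φ=5.2449) and Σ D·Y over m':
  (+0.0000-0.0000i)·(-0.1902+0.0051i)  (-0.0001+0.0004i)·(+0.1873-0.3381i)  (-0.0009-0.0053i)·(+0.1311+0.2224i)  (+0.0257+0.0407i)·(+0.2292+0.0000i)  (-0.2352-0.1670i)·(-0.1311+0.2224i)  (+0.9049+0.2090i)·(+0.1873+0.3381i)  (+0.2246-0.0370i)·(+0.1902+0.0051i)
Y_3^-2(R⁻¹ n̂) = +0.216709+0.317378i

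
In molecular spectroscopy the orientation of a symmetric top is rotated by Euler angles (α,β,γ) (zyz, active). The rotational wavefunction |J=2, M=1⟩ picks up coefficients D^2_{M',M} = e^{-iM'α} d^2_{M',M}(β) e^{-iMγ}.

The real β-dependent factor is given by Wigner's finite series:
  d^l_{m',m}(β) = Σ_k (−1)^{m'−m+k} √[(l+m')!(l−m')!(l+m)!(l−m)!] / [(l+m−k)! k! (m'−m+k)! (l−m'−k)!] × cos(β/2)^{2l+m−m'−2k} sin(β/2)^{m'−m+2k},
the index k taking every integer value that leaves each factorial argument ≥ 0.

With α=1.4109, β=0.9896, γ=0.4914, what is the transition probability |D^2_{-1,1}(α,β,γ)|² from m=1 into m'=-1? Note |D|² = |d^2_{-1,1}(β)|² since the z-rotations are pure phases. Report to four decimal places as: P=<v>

D^2_{-1,1}(1.4109,0.9896,0.4914) = e^{-i·-1·1.4109}·d^2_{-1,1}(0.9896)·e^{-i·1·0.4914}. Compute d first:
Half-angle: c=0.880064, s=0.474856. N=√(1·6·6·1)=6.000000
The bounds max(0,m−m')=2 and min(l+m,l−m')=3 give 2 terms
  k=2: (−1)^0·6.0000/(2)·0.8801^2·0.4749^2 = +0.523929
  k=3: (−1)^1·6.0000/(6)·0.8801^0·0.4749^4 = -0.050845
d^2_{-1,1}(0.9896) = +0.523929 -0.050845 = +0.473085
|D^2_{-1,1}|² = |d^2_{-1,1}(β)|² = (+0.473085)² = 0.223809 (the z-rotation phases have unit modulus)

P=0.2238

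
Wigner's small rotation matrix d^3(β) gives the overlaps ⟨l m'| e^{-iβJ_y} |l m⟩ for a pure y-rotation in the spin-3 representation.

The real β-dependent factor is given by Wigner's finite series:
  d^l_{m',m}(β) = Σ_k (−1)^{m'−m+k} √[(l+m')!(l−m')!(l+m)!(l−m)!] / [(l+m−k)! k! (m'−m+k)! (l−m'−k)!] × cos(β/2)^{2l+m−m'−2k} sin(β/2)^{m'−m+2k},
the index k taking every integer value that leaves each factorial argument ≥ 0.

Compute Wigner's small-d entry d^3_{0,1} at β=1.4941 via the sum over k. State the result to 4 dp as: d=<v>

d^3_{0,1}(β=1.4941) via Wigner's sum:
With c≡cos(β/2)=0.733697 and s≡sin(β/2)=0.679477, N=[6·6·24·2]^{1/2}=41.569219
The bounds max(0,m−m')=1 and min(l+m,l−m')=3 give 3 terms
  k=1: (−1)^0·41.5692/(12)·0.7337^5·0.6795^1 = +0.500435
  k=2: (−1)^1·41.5692/(4)·0.7337^3·0.6795^3 = -1.287615
  k=3: (−1)^2·41.5692/(12)·0.7337^1·0.6795^5 = +0.368114
d^3_{0,1}(1.4941) = +0.500435 -1.287615 +0.368114 = -0.419066

d=-0.4191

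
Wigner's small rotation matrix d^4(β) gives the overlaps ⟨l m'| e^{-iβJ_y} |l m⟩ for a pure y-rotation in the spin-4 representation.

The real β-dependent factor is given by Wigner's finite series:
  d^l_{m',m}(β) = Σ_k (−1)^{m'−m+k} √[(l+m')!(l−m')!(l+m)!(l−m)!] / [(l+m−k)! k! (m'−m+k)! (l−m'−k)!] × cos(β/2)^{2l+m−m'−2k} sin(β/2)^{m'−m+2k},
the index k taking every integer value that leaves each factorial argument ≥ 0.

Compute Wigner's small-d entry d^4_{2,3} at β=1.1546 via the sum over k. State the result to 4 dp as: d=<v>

d=-0.1615

d^4_{2,3}(β=1.1546) via Wigner's sum:
Half-angle: c=0.837939, s=0.545763. N=√(720·2·5040·1)=2693.993318
k: max(0,(3)−(2))=1 … min(4+(3),4−(2))=2
  k=1: (−1)^0·2693.9933/(720)·0.8379^7·0.5458^1 = +0.592320
  k=2: (−1)^1·2693.9933/(240)·0.8379^5·0.5458^3 = -0.753809
d^4_{2,3}(1.1546) = +0.592320 -0.753809 = -0.161489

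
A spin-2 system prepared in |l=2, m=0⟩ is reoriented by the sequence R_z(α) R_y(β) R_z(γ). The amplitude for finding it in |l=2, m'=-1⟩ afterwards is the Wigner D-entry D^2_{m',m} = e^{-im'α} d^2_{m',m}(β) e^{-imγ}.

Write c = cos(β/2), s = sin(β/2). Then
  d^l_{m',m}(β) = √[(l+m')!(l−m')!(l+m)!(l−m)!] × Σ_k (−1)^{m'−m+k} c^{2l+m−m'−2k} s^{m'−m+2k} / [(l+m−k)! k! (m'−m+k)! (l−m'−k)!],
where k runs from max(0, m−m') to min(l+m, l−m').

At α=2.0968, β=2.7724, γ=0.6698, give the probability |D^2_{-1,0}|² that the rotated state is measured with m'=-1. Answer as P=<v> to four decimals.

P=0.1699

First d^2_{-1,0}(β=2.7724), then the phase factors e^{-i(-1)α} and e^{-i(0)γ}:
c=cos(2.7724/2)=0.183550, s=sin(2.7724/2)=0.983010; N=√[1·6·2·2]=4.898979
The bounds max(0,m−m')=1 and min(l+m,l−m')=2 give 2 terms
  k=1: (−1)^0·4.8990/(2)·0.1835^3·0.9830^1 = +0.014890
  k=2: (−1)^1·4.8990/(2)·0.1835^1·0.9830^3 = -0.427075
d^2_{-1,0}(2.7724) = +0.014890 -0.427075 = -0.412185
|D^2_{-1,0}|² = |d^2_{-1,0}(β)|² = (-0.412185)² = 0.169896 (the z-rotation phases have unit modulus)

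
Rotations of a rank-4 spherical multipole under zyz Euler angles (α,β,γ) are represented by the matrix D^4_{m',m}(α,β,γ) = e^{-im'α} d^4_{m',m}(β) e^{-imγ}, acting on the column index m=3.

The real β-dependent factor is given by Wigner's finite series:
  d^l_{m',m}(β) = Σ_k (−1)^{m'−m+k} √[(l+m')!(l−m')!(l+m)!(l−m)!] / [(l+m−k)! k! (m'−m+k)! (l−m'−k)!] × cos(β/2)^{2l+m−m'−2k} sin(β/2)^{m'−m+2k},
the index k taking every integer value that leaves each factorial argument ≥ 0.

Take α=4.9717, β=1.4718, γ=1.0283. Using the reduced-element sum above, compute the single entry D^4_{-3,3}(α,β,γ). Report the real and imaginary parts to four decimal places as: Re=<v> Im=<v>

Re=0.2302 Im=-0.2086

First d^4_{-3,3}(β=1.4718), then the phase factors e^{-i(-3)α} and e^{-i(3)γ}:
Half-angle: c=0.741227, s=0.671255. N=√(1·5040·5040·1)=5040.000000
k: max(0,(3)−(-3))=6 … min(4+(3),4−(-3))=7
  k=6: (−1)^0·5040.0000/(720)·0.7412^2·0.6713^6 = +0.351823
  k=7: (−1)^1·5040.0000/(5040)·0.7412^0·0.6713^8 = -0.041219
d^4_{-3,3}(1.4718) = +0.351823 -0.041219 = +0.310604
Phases: e^{-i·(-3)·4.9717}=-0.701809+0.712366i, e^{-i·(3)·1.0283}=-0.998393-0.056662i ⇒ D=+0.230171-0.208556i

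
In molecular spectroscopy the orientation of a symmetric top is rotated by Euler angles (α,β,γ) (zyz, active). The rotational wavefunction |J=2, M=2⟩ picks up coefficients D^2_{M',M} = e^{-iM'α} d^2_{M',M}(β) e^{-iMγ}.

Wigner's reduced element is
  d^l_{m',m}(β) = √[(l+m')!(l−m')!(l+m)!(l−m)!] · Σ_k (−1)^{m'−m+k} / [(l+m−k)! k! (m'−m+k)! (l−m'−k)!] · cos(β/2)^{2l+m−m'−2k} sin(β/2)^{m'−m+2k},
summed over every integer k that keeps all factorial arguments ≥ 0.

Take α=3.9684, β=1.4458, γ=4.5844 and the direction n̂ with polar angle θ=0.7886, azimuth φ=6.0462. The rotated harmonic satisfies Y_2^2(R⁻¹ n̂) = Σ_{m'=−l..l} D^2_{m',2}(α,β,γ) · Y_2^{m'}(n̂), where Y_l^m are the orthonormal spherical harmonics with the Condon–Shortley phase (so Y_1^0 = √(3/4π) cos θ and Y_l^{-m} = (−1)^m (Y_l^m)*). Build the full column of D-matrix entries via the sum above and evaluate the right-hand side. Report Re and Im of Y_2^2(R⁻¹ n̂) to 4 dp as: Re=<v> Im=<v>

Re=-0.1522 Im=0.3278

Need the full column D^2_{m',2} for m'=−2..2 at α=3.9684, β=1.4458, γ=4.5844.
cos(β/2)=0.749890, sin(β/2)=0.661562
d^2_{-2,2}: single k=4 term ⇒ +0.191550;  D = +0.063662-0.180662i
d^2_{-1,2}: single k=3 term ⇒ +0.434250;  D = +0.203607+0.383559i
d^2_{0,2}: single k=2 term ⇒ +0.602854;  D = -0.583211-0.152638i
d^2_{1,2}: single k=1 term ⇒ +0.557948;  D = +0.469487-0.301476i
d^2_{2,2}: single k=0 term ⇒ +0.316221;  D = -0.054484+0.311492i
Y_2^{m'}(θ=0.7886,φ=6.0462) and Σ D·Y over m':
  (+0.0637-0.1807i)·(+0.1729+0.0887i)  (+0.2036+0.3836i)·(+0.3755+0.0907i)  (-0.5832-0.1526i)·(+0.1547+0.0000i)  (+0.4695-0.3015i)·(-0.3755+0.0907i)  (-0.0545+0.3115i)·(+0.1729-0.0887i)
Y_2^2(R⁻¹ n̂) = -0.152227+0.327750i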